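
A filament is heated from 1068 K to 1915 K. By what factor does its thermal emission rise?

P ∝ T⁴, so the ratio is (1915/1068)⁴ = (1.793)⁴ = 10.3.

ratio ≈ 10.3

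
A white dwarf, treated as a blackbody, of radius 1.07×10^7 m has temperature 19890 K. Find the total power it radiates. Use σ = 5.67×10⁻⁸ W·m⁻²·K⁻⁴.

P ≈ 1.28×10^25 W

A = 4πr² = 4π × (1.07×10^7)² = 1.44×10^15 m².
P = σAT⁴ = 5.67×10⁻⁸ × 1.44×10^15 × (19890)⁴ = 5.67×10⁻⁸ × 1.44×10^15 × 1.57×10^17.
P = 1.28×10^25 W.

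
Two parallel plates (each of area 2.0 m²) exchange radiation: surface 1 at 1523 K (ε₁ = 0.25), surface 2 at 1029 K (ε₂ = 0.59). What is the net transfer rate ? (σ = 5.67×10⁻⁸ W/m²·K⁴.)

For two large parallel gray plates, q = σ(T₁⁴ − T₂⁴) / (1/ε₁ + 1/ε₂ − 1).
1/ε₁ + 1/ε₂ − 1 = 1/0.25 + 1/0.59 − 1 = 4.695.
T₁⁴ − T₂⁴ = 5.38×10^12 − 1.12×10^12 = 4.26×10^12 K⁴.
q = 5.67×10⁻⁸ × 4.26×10^12 / 4.695 = 51400 W/m².
Q = q·A = 51400 × 2.0 = 1.03×10^5 W.

Q ≈ 1.03×10^5 W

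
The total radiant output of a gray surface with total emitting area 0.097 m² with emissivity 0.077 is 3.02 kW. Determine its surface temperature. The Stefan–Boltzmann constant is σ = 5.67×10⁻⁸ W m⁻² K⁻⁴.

T ≈ 1630 K

From P = εσAT⁴, T = (P / εσA)^(1/4) = (3020 / (0.077 × 5.67×10⁻⁸ × 0.0970))^(1/4).
T = (7.13×10^12)^(1/4) = 1630 K.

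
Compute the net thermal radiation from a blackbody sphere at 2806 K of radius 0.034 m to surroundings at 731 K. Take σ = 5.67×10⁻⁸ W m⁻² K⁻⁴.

Q ≈ 50800 W

A = 4πr² = 4π × (0.034)² = 0.0145 m².
Q = σA(T⁴ − T_s⁴). T⁴ − T_s⁴ = (2806)⁴ − (731)⁴ = 6.20×10^13 − 2.86×10^11 = 6.17×10^13 K⁴.
Q = 5.67×10⁻⁸ × 0.0145 × 6.17×10^13 = 50800 W.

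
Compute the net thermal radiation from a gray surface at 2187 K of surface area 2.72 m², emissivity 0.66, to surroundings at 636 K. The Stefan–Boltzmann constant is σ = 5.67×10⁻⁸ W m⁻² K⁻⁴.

Q = εσA(T⁴ − T_s⁴). T⁴ − T_s⁴ = (2187)⁴ − (636)⁴ = 2.29×10^13 − 1.64×10^11 = 2.27×10^13 K⁴.
Q = 0.66 × 5.67×10⁻⁸ × 2.72 × 2.27×10^13 = 2.31×10^6 W.

Q ≈ 2.31×10^6 W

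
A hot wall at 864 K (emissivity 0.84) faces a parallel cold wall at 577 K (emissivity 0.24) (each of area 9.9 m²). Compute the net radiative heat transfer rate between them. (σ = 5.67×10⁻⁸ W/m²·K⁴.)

Q ≈ 57500 W

For two large parallel gray plates, q = σ(T₁⁴ − T₂⁴) / (1/ε₁ + 1/ε₂ − 1).
1/ε₁ + 1/ε₂ − 1 = 1/0.84 + 1/0.24 − 1 = 4.357.
T₁⁴ − T₂⁴ = 5.57×10^11 − 1.11×10^11 = 4.46×10^11 K⁴.
q = 5.67×10⁻⁸ × 4.46×10^11 / 4.357 = 5810 W/m².
Q = q·A = 5810 × 9.9 = 57500 W.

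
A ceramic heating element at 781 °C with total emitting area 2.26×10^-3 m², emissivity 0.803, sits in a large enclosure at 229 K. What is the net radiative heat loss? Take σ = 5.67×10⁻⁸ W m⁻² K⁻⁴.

Convert: 781 °C = 1054 K.
Q = εσA(T⁴ − T_s⁴). T⁴ − T_s⁴ = (1054)⁴ − (229)⁴ = 1.23×10^12 − 2.75×10^9 = 1.23×10^12 K⁴.
Q = 0.803 × 5.67×10⁻⁸ × 2.26×10^-3 × 1.23×10^12 = 127 W.

Q ≈ 127 W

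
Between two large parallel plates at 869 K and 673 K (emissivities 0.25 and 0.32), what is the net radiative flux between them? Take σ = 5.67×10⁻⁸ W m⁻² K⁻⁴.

q ≈ 3380 W/m²

For two large parallel gray plates, q = σ(T₁⁴ − T₂⁴) / (1/ε₁ + 1/ε₂ − 1).
1/ε₁ + 1/ε₂ − 1 = 1/0.25 + 1/0.32 − 1 = 6.125.
T₁⁴ − T₂⁴ = 5.70×10^11 − 2.05×10^11 = 3.65×10^11 K⁴.
q = 5.67×10⁻⁸ × 3.65×10^11 / 6.125 = 3380 W/m².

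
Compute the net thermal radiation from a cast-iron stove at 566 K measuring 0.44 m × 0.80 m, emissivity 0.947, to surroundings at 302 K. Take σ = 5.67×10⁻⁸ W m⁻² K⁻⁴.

A = 0.44 × 0.80 = 0.352 m².
Q = εσA(T⁴ − T_s⁴). T⁴ − T_s⁴ = (566)⁴ − (302)⁴ = 1.03×10^11 − 8.32×10^9 = 9.43×10^10 K⁴.
Q = 0.947 × 5.67×10⁻⁸ × 0.352 × 9.43×10^10 = 1780 W.

Q ≈ 1780 W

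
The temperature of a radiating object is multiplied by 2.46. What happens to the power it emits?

P ∝ T⁴, so the power scales as (2.46)⁴ = 36.6.

factor ≈ 36.6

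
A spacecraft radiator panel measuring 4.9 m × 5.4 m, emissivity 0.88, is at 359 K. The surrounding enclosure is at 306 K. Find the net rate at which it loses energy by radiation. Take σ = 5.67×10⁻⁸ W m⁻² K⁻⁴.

Q ≈ 10400 W

A = 4.9 × 5.4 = 26.5 m².
Q = εσA(T⁴ − T_s⁴). T⁴ − T_s⁴ = (359)⁴ − (306)⁴ = 1.66×10^10 − 8.77×10^9 = 7.84×10^9 K⁴.
Q = 0.88 × 5.67×10⁻⁸ × 26.5 × 7.84×10^9 = 10400 W.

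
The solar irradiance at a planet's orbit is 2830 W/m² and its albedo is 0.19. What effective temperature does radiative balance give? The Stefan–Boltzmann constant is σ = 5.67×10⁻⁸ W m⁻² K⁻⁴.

T ≈ 317 K

Power absorbed = (1−a)S·πR²; power emitted = 4πR²σT⁴. Equating and cancelling πR²:
T = ((1−a)S / 4σ)^(1/4) = (2290 / (4 × 5.67×10⁻⁸))^(1/4) = (1.01×10^10)^(1/4).
T = 317 K.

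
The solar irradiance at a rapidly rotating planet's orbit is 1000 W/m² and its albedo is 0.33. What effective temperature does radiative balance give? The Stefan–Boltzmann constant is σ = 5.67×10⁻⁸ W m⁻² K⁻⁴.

T ≈ 233 K

Power absorbed = (1−a)S·πR²; power emitted = 4πR²σT⁴. Equating and cancelling πR²:
T = ((1−a)S / 4σ)^(1/4) = (670 / (4 × 5.67×10⁻⁸))^(1/4) = (2.95×10^9)^(1/4).
T = 233 K.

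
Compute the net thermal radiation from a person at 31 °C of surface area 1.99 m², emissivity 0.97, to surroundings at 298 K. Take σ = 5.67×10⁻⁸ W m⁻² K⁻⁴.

Convert: 31 °C = 304 K.
Q = εσA(T⁴ − T_s⁴). T⁴ − T_s⁴ = (304)⁴ − (298)⁴ = 8.54×10^9 − 7.89×10^9 = 6.55×10^8 K⁴.
Q = 0.97 × 5.67×10⁻⁸ × 1.99 × 6.55×10^8 = 71.6 W.

Q ≈ 71.6 W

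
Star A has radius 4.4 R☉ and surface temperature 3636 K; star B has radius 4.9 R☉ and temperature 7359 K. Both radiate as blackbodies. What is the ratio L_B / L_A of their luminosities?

L_B/L_A ≈ 20.8

L = 4πR²σT⁴ ∝ R²T⁴, so L_B/L_A = (4.9/4.4)² × (7359/3636)⁴ = 1.24 × 16.8 = 20.8.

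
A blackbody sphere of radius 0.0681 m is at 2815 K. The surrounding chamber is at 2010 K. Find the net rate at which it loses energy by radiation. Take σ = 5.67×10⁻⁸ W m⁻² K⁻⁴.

A = 4πr² = 4π × (0.0681)² = 0.0583 m².
Q = σA(T⁴ − T_s⁴). T⁴ − T_s⁴ = (2815)⁴ − (2010)⁴ = 6.28×10^13 − 1.63×10^13 = 4.65×10^13 K⁴.
Q = 5.67×10⁻⁸ × 0.0583 × 4.65×10^13 = 1.54×10^5 W.

Q ≈ 1.54×10^5 W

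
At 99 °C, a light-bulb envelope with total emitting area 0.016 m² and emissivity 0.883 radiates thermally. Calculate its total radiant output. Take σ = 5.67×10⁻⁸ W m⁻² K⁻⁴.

99 °C = 372 K.
P = εσAT⁴ = 0.883 × 5.67×10⁻⁸ × 0.0160 × (372)⁴ = 0.883 × 5.67×10⁻⁸ × 0.0160 × 1.92×10^10.
P = 15.3 W.

P ≈ 15.3 W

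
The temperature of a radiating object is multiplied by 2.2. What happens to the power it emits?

P ∝ T⁴, so the power scales as (2.2)⁴ = 23.4.

factor ≈ 23.4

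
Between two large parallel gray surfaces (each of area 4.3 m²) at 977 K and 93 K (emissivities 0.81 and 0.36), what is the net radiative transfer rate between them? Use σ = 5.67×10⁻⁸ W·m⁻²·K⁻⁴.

For two large parallel gray plates, q = σ(T₁⁴ − T₂⁴) / (1/ε₁ + 1/ε₂ − 1).
1/ε₁ + 1/ε₂ − 1 = 1/0.81 + 1/0.36 − 1 = 3.012.
T₁⁴ − T₂⁴ = 9.11×10^11 − 7.48×10^7 = 9.11×10^11 K⁴.
q = 5.67×10⁻⁸ × 9.11×10^11 / 3.012 = 17100 W/m².
Q = q·A = 17100 × 4.3 = 73700 W.

Q ≈ 73700 W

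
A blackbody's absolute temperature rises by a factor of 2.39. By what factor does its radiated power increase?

factor ≈ 32.6

P ∝ T⁴, so the power scales as (2.39)⁴ = 32.6.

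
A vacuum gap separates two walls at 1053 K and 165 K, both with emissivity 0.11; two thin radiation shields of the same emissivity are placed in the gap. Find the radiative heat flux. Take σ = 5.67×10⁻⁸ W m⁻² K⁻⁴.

q ≈ 1350 W/m²

Each of the 3 gaps contributes resistance (2/ε − 1) = 2/0.11 − 1 = 17.18; total = 51.55.
q = σ(T₁⁴ − T₂⁴) / 51.55 = 5.67×10⁻⁸ × 1.23×10^12 / 51.55 = 1350 W/m².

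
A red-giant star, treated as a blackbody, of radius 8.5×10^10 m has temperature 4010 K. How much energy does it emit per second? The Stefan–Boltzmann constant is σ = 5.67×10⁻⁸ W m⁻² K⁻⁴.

P ≈ 1.33×10^30 W

A = 4πr² = 4π × (8.5×10^10)² = 9.08×10^22 m².
P = σAT⁴ = 5.67×10⁻⁸ × 9.08×10^22 × (4010)⁴ = 5.67×10⁻⁸ × 9.08×10^22 × 2.59×10^14.
P = 1.33×10^30 W.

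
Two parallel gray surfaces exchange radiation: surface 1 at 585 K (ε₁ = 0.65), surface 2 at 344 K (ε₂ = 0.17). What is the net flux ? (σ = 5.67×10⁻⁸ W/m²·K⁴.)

q ≈ 911 W/m²

For two large parallel gray plates, q = σ(T₁⁴ − T₂⁴) / (1/ε₁ + 1/ε₂ − 1).
1/ε₁ + 1/ε₂ − 1 = 1/0.65 + 1/0.17 − 1 = 6.421.
T₁⁴ − T₂⁴ = 1.17×10^11 − 1.40×10^10 = 1.03×10^11 K⁴.
q = 5.67×10⁻⁸ × 1.03×10^11 / 6.421 = 911 W/m².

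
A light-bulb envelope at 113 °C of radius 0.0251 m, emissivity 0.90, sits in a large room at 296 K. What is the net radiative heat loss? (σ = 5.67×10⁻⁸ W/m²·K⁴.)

Q ≈ 5.87 W

A = 4πr² = 4π × (0.0251)² = 7.92×10^-3 m².
Convert: 113 °C = 386 K.
Q = εσA(T⁴ − T_s⁴). T⁴ − T_s⁴ = (386)⁴ − (296)⁴ = 2.22×10^10 − 7.68×10^9 = 1.45×10^10 K⁴.
Q = 0.90 × 5.67×10⁻⁸ × 7.92×10^-3 × 1.45×10^10 = 5.87 W.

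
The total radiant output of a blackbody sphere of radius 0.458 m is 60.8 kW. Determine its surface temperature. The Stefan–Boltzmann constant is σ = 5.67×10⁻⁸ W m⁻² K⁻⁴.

A = 4πr² = 4π × (0.458)² = 2.64 m².
From P = σAT⁴, T = (P / σA)^(1/4) = (60800 / (5.67×10⁻⁸ × 2.64))^(1/4).
T = (4.07×10^11)^(1/4) = 799 K.

T ≈ 799 K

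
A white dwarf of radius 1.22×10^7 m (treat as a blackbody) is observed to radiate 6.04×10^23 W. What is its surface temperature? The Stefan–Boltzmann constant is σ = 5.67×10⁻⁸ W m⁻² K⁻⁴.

T ≈ 8690 K

A = 4πr² = 4π × (1.22×10^7)² = 1.87×10^15 m².
From P = σAT⁴, T = (P / σA)^(1/4) = (6.04×10^23 / (5.67×10⁻⁸ × 1.87×10^15))^(1/4).
T = (5.70×10^15)^(1/4) = 8690 K.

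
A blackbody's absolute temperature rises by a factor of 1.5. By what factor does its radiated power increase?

P ∝ T⁴, so the power scales as (1.5)⁴ = 5.06.

factor ≈ 5.06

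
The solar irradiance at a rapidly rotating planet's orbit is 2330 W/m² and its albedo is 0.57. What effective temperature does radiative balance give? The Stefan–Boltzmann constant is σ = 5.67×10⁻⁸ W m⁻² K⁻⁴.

T ≈ 258 K

Power absorbed = (1−a)S·πR²; power emitted = 4πR²σT⁴. Equating and cancelling πR²:
T = ((1−a)S / 4σ)^(1/4) = (1000 / (4 × 5.67×10⁻⁸))^(1/4) = (4.42×10^9)^(1/4).
T = 258 K.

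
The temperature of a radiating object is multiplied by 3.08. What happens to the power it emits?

P ∝ T⁴, so the power scales as (3.08)⁴ = 90.0.

factor ≈ 90.0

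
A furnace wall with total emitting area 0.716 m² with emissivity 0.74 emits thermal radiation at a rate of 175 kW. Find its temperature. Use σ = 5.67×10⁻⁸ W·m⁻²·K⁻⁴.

From P = εσAT⁴, T = (P / εσA)^(1/4) = (1.75×10^5 / (0.74 × 5.67×10⁻⁸ × 0.716))^(1/4).
T = (5.83×10^12)^(1/4) = 1550 K.

T ≈ 1550 K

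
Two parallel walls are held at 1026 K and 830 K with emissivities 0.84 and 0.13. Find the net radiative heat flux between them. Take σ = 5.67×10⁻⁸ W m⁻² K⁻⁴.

For two large parallel gray plates, q = σ(T₁⁴ − T₂⁴) / (1/ε₁ + 1/ε₂ − 1).
1/ε₁ + 1/ε₂ − 1 = 1/0.84 + 1/0.13 − 1 = 7.883.
T₁⁴ − T₂⁴ = 1.11×10^12 − 4.75×10^11 = 6.34×10^11 K⁴.
q = 5.67×10⁻⁸ × 6.34×10^11 / 7.883 = 4560 W/m².

q ≈ 4560 W/m²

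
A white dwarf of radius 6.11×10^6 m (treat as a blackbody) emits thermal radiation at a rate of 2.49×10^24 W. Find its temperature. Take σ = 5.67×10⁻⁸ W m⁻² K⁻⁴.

T ≈ 17500 K

A = 4πr² = 4π × (6.11×10^6)² = 4.69×10^14 m².
From P = σAT⁴, T = (P / σA)^(1/4) = (2.49×10^24 / (5.67×10⁻⁸ × 4.69×10^14))^(1/4).
T = (9.36×10^16)^(1/4) = 17500 K.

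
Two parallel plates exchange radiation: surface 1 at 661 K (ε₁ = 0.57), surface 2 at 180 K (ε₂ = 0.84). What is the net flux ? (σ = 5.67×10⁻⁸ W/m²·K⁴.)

For two large parallel gray plates, q = σ(T₁⁴ − T₂⁴) / (1/ε₁ + 1/ε₂ − 1).
1/ε₁ + 1/ε₂ − 1 = 1/0.57 + 1/0.84 − 1 = 1.945.
T₁⁴ − T₂⁴ = 1.91×10^11 − 1.05×10^9 = 1.90×10^11 K⁴.
q = 5.67×10⁻⁸ × 1.90×10^11 / 1.945 = 5530 W/m².

q ≈ 5530 W/m²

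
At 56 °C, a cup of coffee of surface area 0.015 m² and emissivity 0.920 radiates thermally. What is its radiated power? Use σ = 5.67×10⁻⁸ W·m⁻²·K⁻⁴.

P ≈ 9.17 W

56 °C = 329 K.
Stefan–Boltzmann: P = εσAT⁴ = 0.920 × 5.67×10⁻⁸ × 0.0150 × (329)⁴ = 0.920 × 5.67×10⁻⁸ × 0.0150 × 1.17×10^10.
P = 9.17 W.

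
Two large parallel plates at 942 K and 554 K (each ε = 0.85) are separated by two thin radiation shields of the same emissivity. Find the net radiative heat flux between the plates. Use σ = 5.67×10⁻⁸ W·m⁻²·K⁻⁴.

Each of the 3 gaps contributes resistance (2/ε − 1) = 2/0.85 − 1 = 1.353; total = 4.059.
q = σ(T₁⁴ − T₂⁴) / 4.059 = 5.67×10⁻⁸ × 6.93×10^11 / 4.059 = 9680 W/m².

q ≈ 9680 W/m²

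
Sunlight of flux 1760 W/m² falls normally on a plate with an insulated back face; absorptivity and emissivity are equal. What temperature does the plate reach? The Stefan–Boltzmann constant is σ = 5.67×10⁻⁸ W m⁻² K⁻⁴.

T ≈ 420 K

Absorbed flux αS = emitted flux εσT⁴ (one radiating face); with α = ε, T = (S/σ)^(1/4).
T = (1760 / 5.67×10⁻⁸)^(1/4) = (3.10×10^10)^(1/4).
T = 420 K.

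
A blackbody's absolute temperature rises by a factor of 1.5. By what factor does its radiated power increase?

P ∝ T⁴, so the power scales as (1.5)⁴ = 5.06.

factor ≈ 5.06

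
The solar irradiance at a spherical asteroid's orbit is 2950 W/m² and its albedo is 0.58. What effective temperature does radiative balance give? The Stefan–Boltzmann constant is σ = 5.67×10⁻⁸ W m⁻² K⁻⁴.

T ≈ 272 K

Power absorbed = (1−a)S·πR²; power emitted = 4πR²σT⁴. Equating and cancelling πR²:
T = ((1−a)S / 4σ)^(1/4) = (1240 / (4 × 5.67×10⁻⁸))^(1/4) = (5.46×10^9)^(1/4).
T = 272 K.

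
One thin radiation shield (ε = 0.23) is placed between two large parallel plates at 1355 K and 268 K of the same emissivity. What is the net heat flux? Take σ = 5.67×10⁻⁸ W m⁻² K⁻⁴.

Each of the 2 gaps contributes resistance (2/ε − 1) = 2/0.23 − 1 = 7.696; total = 15.39.
q = σ(T₁⁴ − T₂⁴) / 15.39 = 5.67×10⁻⁸ × 3.37×10^12 / 15.39 = 12400 W/m².

q ≈ 12400 W/m²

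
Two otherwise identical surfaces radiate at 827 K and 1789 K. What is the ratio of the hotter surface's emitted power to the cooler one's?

ratio ≈ 21.9

P ∝ T⁴, so the ratio is (1789/827)⁴ = (2.163)⁴ = 21.9.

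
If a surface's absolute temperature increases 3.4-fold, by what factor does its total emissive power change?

factor ≈ 134

P ∝ T⁴, so the power scales as (3.4)⁴ = 134.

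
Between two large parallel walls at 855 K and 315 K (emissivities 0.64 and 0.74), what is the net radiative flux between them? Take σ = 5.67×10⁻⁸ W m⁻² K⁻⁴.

q ≈ 15500 W/m²

For two large parallel gray plates, q = σ(T₁⁴ − T₂⁴) / (1/ε₁ + 1/ε₂ − 1).
1/ε₁ + 1/ε₂ − 1 = 1/0.64 + 1/0.74 − 1 = 1.914.
T₁⁴ − T₂⁴ = 5.34×10^11 − 9.85×10^9 = 5.25×10^11 K⁴.
q = 5.67×10⁻⁸ × 5.25×10^11 / 1.914 = 15500 W/m².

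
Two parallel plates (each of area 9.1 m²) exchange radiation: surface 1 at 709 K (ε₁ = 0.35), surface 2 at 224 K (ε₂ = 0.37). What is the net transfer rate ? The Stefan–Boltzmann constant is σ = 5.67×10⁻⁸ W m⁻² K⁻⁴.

Q ≈ 28300 W

For two large parallel gray plates, q = σ(T₁⁴ − T₂⁴) / (1/ε₁ + 1/ε₂ − 1).
1/ε₁ + 1/ε₂ − 1 = 1/0.35 + 1/0.37 − 1 = 4.560.
T₁⁴ − T₂⁴ = 2.53×10^11 − 2.52×10^9 = 2.50×10^11 K⁴.
q = 5.67×10⁻⁸ × 2.50×10^11 / 4.560 = 3110 W/m².
Q = q·A = 3110 × 9.1 = 28300 W.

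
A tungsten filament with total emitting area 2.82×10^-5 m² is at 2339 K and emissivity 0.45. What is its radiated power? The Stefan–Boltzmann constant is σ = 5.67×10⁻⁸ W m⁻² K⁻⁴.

P ≈ 21.5 W

P = εσAT⁴ = 0.45 × 5.67×10⁻⁸ × 2.82×10^-5 × (2339)⁴ = 0.45 × 5.67×10⁻⁸ × 2.82×10^-5 × 2.99×10^13.
P = 21.5 W.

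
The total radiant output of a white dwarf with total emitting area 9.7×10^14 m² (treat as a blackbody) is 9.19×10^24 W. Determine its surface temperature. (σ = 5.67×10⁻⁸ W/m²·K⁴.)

T ≈ 20200 K

From P = σAT⁴, T = (P / σA)^(1/4) = (9.19×10^24 / (5.67×10⁻⁸ × 9.70×10^14))^(1/4).
T = (1.67×10^17)^(1/4) = 20200 K.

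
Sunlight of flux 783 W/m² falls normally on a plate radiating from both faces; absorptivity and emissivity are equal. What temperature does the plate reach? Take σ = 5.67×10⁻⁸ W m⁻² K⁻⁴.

T ≈ 288 K

Absorbed flux αS = emitted flux 2εσT⁴ per unit area; with α = ε this gives T = (S/2σ)^(1/4).
T = (783 / (2 × 5.67×10⁻⁸))^(1/4) = (6.90×10^9)^(1/4).
T = 288 K.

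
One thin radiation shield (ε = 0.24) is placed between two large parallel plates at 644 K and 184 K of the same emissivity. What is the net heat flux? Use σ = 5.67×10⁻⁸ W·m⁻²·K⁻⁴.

Each of the 2 gaps contributes resistance (2/ε − 1) = 2/0.24 − 1 = 7.333; total = 14.67.
q = σ(T₁⁴ − T₂⁴) / 14.67 = 5.67×10⁻⁸ × 1.71×10^11 / 14.67 = 661 W/m².

q ≈ 661 W/m²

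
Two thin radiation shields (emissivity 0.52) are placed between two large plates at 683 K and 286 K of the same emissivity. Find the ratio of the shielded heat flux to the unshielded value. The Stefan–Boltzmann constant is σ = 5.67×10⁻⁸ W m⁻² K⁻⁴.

With N identical shields there are N+1 = 3 gaps in series, each with the same radiative resistance, so the flux falls to 1/(N+1) of its unshielded value.

ratio ≈ 0.333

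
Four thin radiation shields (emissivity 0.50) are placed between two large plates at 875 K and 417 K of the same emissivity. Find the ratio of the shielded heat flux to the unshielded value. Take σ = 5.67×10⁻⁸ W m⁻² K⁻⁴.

With N identical shields there are N+1 = 5 gaps in series, each with the same radiative resistance, so the flux falls to 1/(N+1) of its unshielded value.

ratio ≈ 0.200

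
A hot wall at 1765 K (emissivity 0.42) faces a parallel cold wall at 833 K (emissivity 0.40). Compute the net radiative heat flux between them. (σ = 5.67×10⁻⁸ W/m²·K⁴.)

For two large parallel gray plates, q = σ(T₁⁴ − T₂⁴) / (1/ε₁ + 1/ε₂ − 1).
1/ε₁ + 1/ε₂ − 1 = 1/0.42 + 1/0.40 − 1 = 3.881.
T₁⁴ − T₂⁴ = 9.70×10^12 − 4.81×10^11 = 9.22×10^12 K⁴.
q = 5.67×10⁻⁸ × 9.22×10^12 / 3.881 = 1.35×10^5 W/m².

q ≈ 1.35×10^5 W/m²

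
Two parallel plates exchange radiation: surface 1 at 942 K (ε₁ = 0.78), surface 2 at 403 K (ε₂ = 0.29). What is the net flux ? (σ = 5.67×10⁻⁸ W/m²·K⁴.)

q ≈ 11600 W/m²

For two large parallel gray plates, q = σ(T₁⁴ − T₂⁴) / (1/ε₁ + 1/ε₂ − 1).
1/ε₁ + 1/ε₂ − 1 = 1/0.78 + 1/0.29 − 1 = 3.730.
T₁⁴ − T₂⁴ = 7.87×10^11 − 2.64×10^10 = 7.61×10^11 K⁴.
q = 5.67×10⁻⁸ × 7.61×10^11 / 3.730 = 11600 W/m².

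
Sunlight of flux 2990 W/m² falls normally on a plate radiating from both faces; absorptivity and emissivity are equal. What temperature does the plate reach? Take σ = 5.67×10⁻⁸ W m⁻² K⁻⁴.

T ≈ 403 K

Absorbed flux αS = emitted flux 2εσT⁴ per unit area; with α = ε this gives T = (S/2σ)^(1/4).
T = (2990 / (2 × 5.67×10⁻⁸))^(1/4) = (2.64×10^10)^(1/4).
T = 403 K.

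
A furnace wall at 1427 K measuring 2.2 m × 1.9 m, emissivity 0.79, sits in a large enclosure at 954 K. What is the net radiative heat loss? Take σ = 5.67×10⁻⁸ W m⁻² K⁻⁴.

Q ≈ 6.21×10^5 W

A = 2.2 × 1.9 = 4.18 m².
Q = εσA(T⁴ − T_s⁴). T⁴ − T_s⁴ = (1427)⁴ − (954)⁴ = 4.15×10^12 − 8.28×10^11 = 3.32×10^12 K⁴.
Q = 0.79 × 5.67×10⁻⁸ × 4.18 × 3.32×10^12 = 6.21×10^5 W.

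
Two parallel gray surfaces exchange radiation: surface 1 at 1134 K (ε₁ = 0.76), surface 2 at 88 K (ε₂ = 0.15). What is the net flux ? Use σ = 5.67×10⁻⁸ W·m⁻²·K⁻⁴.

q ≈ 13400 W/m²

For two large parallel gray plates, q = σ(T₁⁴ − T₂⁴) / (1/ε₁ + 1/ε₂ − 1).
1/ε₁ + 1/ε₂ − 1 = 1/0.76 + 1/0.15 − 1 = 6.982.
T₁⁴ − T₂⁴ = 1.65×10^12 − 6.00×10^7 = 1.65×10^12 K⁴.
q = 5.67×10⁻⁸ × 1.65×10^12 / 6.982 = 13400 W/m².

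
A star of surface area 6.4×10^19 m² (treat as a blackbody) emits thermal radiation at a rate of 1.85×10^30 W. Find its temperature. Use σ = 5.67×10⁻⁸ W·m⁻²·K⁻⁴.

From P = σAT⁴, T = (P / σA)^(1/4) = (1.85×10^30 / (5.67×10⁻⁸ × 6.40×10^19))^(1/4).
T = (5.10×10^17)^(1/4) = 26700 K.

T ≈ 26700 K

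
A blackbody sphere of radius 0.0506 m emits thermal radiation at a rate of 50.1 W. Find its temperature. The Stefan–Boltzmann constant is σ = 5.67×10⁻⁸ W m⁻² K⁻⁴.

A = 4πr² = 4π × (0.0506)² = 0.0322 m².
From P = σAT⁴, T = (P / σA)^(1/4) = (50.1 / (5.67×10⁻⁸ × 0.0322))^(1/4).
T = (2.75×10^10)^(1/4) = 407 K.

T ≈ 407 K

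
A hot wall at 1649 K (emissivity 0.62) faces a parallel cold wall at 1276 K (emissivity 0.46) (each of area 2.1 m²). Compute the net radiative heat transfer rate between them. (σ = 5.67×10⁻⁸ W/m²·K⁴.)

For two large parallel gray plates, q = σ(T₁⁴ − T₂⁴) / (1/ε₁ + 1/ε₂ − 1).
1/ε₁ + 1/ε₂ − 1 = 1/0.62 + 1/0.46 − 1 = 2.787.
T₁⁴ − T₂⁴ = 7.39×10^12 − 2.65×10^12 = 4.74×10^12 K⁴.
q = 5.67×10⁻⁸ × 4.74×10^12 / 2.787 = 96500 W/m².
Q = q·A = 96500 × 2.1 = 2.03×10^5 W.

Q ≈ 2.03×10^5 W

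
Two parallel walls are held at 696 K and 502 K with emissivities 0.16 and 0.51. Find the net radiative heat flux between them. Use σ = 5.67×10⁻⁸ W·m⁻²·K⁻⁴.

q ≈ 1350 W/m²

For two large parallel gray plates, q = σ(T₁⁴ − T₂⁴) / (1/ε₁ + 1/ε₂ − 1).
1/ε₁ + 1/ε₂ − 1 = 1/0.16 + 1/0.51 − 1 = 7.211.
T₁⁴ − T₂⁴ = 2.35×10^11 − 6.35×10^10 = 1.71×10^11 K⁴.
q = 5.67×10⁻⁸ × 1.71×10^11 / 7.211 = 1350 W/m².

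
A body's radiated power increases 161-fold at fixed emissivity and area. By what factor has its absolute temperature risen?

P ∝ T⁴ ⇒ T ∝ P^(1/4), so T scales by (161)^(1/4) = 3.56.

factor ≈ 3.56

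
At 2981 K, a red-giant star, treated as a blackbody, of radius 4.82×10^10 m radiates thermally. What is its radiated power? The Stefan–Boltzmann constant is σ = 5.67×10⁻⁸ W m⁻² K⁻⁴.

A = 4πr² = 4π × (4.82×10^10)² = 2.92×10^22 m².
P = σAT⁴ = 5.67×10⁻⁸ × 2.92×10^22 × (2981)⁴ = 5.67×10⁻⁸ × 2.92×10^22 × 7.90×10^13.
P = 1.31×10^29 W.

P ≈ 1.31×10^29 W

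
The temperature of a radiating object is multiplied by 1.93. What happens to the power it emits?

P ∝ T⁴, so the power scales as (1.93)⁴ = 13.9.

factor ≈ 13.9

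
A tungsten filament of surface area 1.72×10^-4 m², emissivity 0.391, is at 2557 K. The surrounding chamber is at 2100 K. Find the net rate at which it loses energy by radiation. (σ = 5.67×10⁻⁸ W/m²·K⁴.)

Q = εσA(T⁴ − T_s⁴). T⁴ − T_s⁴ = (2557)⁴ − (2100)⁴ = 4.27×10^13 − 1.94×10^13 = 2.33×10^13 K⁴.
Q = 0.391 × 5.67×10⁻⁸ × 1.72×10^-4 × 2.33×10^13 = 88.8 W.

Q ≈ 88.8 W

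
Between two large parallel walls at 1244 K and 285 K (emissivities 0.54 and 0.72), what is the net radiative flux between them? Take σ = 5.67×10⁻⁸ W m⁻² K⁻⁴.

q ≈ 60400 W/m²

For two large parallel gray plates, q = σ(T₁⁴ − T₂⁴) / (1/ε₁ + 1/ε₂ − 1).
1/ε₁ + 1/ε₂ − 1 = 1/0.54 + 1/0.72 − 1 = 2.241.
T₁⁴ − T₂⁴ = 2.39×10^12 − 6.60×10^9 = 2.39×10^12 K⁴.
q = 5.67×10⁻⁸ × 2.39×10^12 / 2.241 = 60400 W/m².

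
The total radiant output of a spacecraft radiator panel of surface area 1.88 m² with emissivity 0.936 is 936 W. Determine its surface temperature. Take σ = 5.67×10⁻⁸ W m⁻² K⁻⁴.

T ≈ 311 K

From P = εσAT⁴, T = (P / εσA)^(1/4) = (936 / (0.936 × 5.67×10⁻⁸ × 1.88))^(1/4).
T = (9.38×10^9)^(1/4) = 311 K.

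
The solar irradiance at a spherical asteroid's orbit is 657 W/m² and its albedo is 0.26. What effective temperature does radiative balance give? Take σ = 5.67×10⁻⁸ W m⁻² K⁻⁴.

T ≈ 215 K

Power absorbed = (1−a)S·πR²; power emitted = 4πR²σT⁴. Equating and cancelling πR²:
T = ((1−a)S / 4σ)^(1/4) = (486 / (4 × 5.67×10⁻⁸))^(1/4) = (2.14×10^9)^(1/4).
T = 215 K.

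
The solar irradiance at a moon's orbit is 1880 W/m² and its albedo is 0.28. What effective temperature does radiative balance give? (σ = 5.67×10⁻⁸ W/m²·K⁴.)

T ≈ 278 K

Power absorbed = (1−a)S·πR²; power emitted = 4πR²σT⁴. Equating and cancelling πR²:
T = ((1−a)S / 4σ)^(1/4) = (1350 / (4 × 5.67×10⁻⁸))^(1/4) = (5.97×10^9)^(1/4).
T = 278 K.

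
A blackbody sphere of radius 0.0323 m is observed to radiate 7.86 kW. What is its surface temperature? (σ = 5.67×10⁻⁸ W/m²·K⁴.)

T ≈ 1800 K

A = 4πr² = 4π × (0.0323)² = 0.0131 m².
From P = σAT⁴, T = (P / σA)^(1/4) = (7860 / (5.67×10⁻⁸ × 0.0131))^(1/4).
T = (1.06×10^13)^(1/4) = 1800 K.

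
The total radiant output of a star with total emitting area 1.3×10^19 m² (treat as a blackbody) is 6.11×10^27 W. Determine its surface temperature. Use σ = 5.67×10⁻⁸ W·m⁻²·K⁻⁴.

T ≈ 9540 K

From P = σAT⁴, T = (P / σA)^(1/4) = (6.11×10^27 / (5.67×10⁻⁸ × 1.30×10^19))^(1/4).
T = (8.29×10^15)^(1/4) = 9540 K.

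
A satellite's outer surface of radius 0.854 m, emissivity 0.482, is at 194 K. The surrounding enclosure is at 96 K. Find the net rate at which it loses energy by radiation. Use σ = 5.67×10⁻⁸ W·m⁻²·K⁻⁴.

Q ≈ 334 W

A = 4πr² = 4π × (0.854)² = 9.16 m².
Q = εσA(T⁴ − T_s⁴). T⁴ − T_s⁴ = (194)⁴ − (96)⁴ = 1.42×10^9 − 8.49×10^7 = 1.33×10^9 K⁴.
Q = 0.482 × 5.67×10⁻⁸ × 9.16 × 1.33×10^9 = 334 W.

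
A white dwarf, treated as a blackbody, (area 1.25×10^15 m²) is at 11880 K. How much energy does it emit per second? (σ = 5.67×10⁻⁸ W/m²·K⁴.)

P = σAT⁴ = 5.67×10⁻⁸ × 1.25×10^15 × (11880)⁴ = 5.67×10⁻⁸ × 1.25×10^15 × 1.99×10^16.
P = 1.41×10^24 W.

P ≈ 1.41×10^24 W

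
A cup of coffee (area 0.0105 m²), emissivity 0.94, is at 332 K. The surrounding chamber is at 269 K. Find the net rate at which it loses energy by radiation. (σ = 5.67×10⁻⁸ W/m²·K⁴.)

Q = εσA(T⁴ − T_s⁴). T⁴ − T_s⁴ = (332)⁴ − (269)⁴ = 1.21×10^10 − 5.24×10^9 = 6.91×10^9 K⁴.
Q = 0.94 × 5.67×10⁻⁸ × 0.0105 × 6.91×10^9 = 3.87 W.

Q ≈ 3.87 W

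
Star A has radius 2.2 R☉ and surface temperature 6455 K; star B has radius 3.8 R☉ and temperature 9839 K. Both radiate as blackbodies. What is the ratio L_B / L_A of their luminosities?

L = 4πR²σT⁴ ∝ R²T⁴, so L_B/L_A = (3.8/2.2)² × (9839/6455)⁴ = 2.98 × 5.40 = 16.1.

L_B/L_A ≈ 16.1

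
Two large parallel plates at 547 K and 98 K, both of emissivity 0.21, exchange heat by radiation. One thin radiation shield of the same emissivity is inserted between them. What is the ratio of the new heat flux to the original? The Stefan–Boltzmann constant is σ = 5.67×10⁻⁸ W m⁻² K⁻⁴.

ratio ≈ 0.500

With N identical shields there are N+1 = 2 gaps in series, each with the same radiative resistance, so the flux falls to 1/(N+1) of its unshielded value.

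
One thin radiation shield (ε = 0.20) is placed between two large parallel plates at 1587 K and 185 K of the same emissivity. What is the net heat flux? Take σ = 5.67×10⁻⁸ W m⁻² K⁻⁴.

Each of the 2 gaps contributes resistance (2/ε − 1) = 2/0.20 − 1 = 9.000; total = 18.00.
q = σ(T₁⁴ − T₂⁴) / 18.00 = 5.67×10⁻⁸ × 6.34×10^12 / 18.00 = 20000 W/m².

q ≈ 20000 W/m²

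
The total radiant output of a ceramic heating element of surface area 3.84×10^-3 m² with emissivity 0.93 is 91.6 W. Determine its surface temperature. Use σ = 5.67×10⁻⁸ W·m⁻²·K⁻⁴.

From P = εσAT⁴, T = (P / εσA)^(1/4) = (91.6 / (0.93 × 5.67×10⁻⁸ × 3.84×10^-3))^(1/4).
T = (4.52×10^11)^(1/4) = 820 K.

T ≈ 820 K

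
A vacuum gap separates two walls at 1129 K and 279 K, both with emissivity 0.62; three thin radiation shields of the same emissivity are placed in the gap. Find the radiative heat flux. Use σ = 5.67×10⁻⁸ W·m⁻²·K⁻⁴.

Each of the 4 gaps contributes resistance (2/ε − 1) = 2/0.62 − 1 = 2.226; total = 8.903.
q = σ(T₁⁴ − T₂⁴) / 8.903 = 5.67×10⁻⁸ × 1.62×10^12 / 8.903 = 10300 W/m².

q ≈ 10300 W/m²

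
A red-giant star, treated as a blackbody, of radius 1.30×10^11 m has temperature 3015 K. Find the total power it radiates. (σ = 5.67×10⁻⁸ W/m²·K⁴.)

P ≈ 9.95×10^29 W

A = 4πr² = 4π × (1.30×10^11)² = 2.12×10^23 m².
P = σAT⁴ = 5.67×10⁻⁸ × 2.12×10^23 × (3015)⁴ = 5.67×10⁻⁸ × 2.12×10^23 × 8.26×10^13.
P = 9.95×10^29 W.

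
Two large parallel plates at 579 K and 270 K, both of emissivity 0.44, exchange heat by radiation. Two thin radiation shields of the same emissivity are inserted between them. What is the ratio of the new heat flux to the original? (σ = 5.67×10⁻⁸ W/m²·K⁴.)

With N identical shields there are N+1 = 3 gaps in series, each with the same radiative resistance, so the flux falls to 1/(N+1) of its unshielded value.

ratio ≈ 0.333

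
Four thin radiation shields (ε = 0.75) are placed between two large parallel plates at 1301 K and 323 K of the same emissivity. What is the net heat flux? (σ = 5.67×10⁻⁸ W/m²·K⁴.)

Each of the 5 gaps contributes resistance (2/ε − 1) = 2/0.75 − 1 = 1.667; total = 8.333.
q = σ(T₁⁴ − T₂⁴) / 8.333 = 5.67×10⁻⁸ × 2.85×10^12 / 8.333 = 19400 W/m².

q ≈ 19400 W/m²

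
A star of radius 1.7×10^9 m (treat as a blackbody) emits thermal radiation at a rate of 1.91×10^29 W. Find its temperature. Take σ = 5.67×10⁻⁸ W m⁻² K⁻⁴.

T ≈ 17500 K

A = 4πr² = 4π × (1.7×10^9)² = 3.63×10^19 m².
From P = σAT⁴, T = (P / σA)^(1/4) = (1.91×10^29 / (5.67×10⁻⁸ × 3.63×10^19))^(1/4).
T = (9.28×10^16)^(1/4) = 17500 K.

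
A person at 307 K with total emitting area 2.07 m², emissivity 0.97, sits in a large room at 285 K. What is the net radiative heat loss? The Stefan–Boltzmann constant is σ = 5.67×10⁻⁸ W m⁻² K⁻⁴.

Q = εσA(T⁴ − T_s⁴). T⁴ − T_s⁴ = (307)⁴ − (285)⁴ = 8.88×10^9 − 6.60×10^9 = 2.29×10^9 K⁴.
Q = 0.97 × 5.67×10⁻⁸ × 2.07 × 2.29×10^9 = 260 W.

Q ≈ 260 W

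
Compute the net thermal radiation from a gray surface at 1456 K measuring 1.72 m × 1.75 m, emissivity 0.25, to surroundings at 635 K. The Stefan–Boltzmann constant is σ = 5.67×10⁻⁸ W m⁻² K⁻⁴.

Q ≈ 1.85×10^5 W

A = 1.72 × 1.75 = 3.01 m².
Q = εσA(T⁴ − T_s⁴). T⁴ − T_s⁴ = (1456)⁴ − (635)⁴ = 4.49×10^12 − 1.63×10^11 = 4.33×10^12 K⁴.
Q = 0.25 × 5.67×10⁻⁸ × 3.01 × 4.33×10^12 = 1.85×10^5 W.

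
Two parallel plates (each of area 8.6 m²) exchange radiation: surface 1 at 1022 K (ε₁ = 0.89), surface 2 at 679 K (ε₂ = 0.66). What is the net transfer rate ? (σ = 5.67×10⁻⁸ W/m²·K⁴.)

Q ≈ 2.61×10^5 W

For two large parallel gray plates, q = σ(T₁⁴ − T₂⁴) / (1/ε₁ + 1/ε₂ − 1).
1/ε₁ + 1/ε₂ − 1 = 1/0.89 + 1/0.66 − 1 = 1.639.
T₁⁴ − T₂⁴ = 1.09×10^12 − 2.13×10^11 = 8.78×10^11 K⁴.
q = 5.67×10⁻⁸ × 8.78×10^11 / 1.639 = 30400 W/m².
Q = q·A = 30400 × 8.6 = 2.61×10^5 W.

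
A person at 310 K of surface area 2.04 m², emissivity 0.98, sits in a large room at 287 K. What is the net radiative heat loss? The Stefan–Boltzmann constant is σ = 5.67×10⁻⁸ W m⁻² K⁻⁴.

Q = εσA(T⁴ − T_s⁴). T⁴ − T_s⁴ = (310)⁴ − (287)⁴ = 9.24×10^9 − 6.78×10^9 = 2.45×10^9 K⁴.
Q = 0.98 × 5.67×10⁻⁸ × 2.04 × 2.45×10^9 = 278 W.

Q ≈ 278 W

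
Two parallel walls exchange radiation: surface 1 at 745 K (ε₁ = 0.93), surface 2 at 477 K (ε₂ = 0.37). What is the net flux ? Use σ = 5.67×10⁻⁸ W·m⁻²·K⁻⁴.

q ≈ 5230 W/m²

For two large parallel gray plates, q = σ(T₁⁴ − T₂⁴) / (1/ε₁ + 1/ε₂ − 1).
1/ε₁ + 1/ε₂ − 1 = 1/0.93 + 1/0.37 − 1 = 2.778.
T₁⁴ − T₂⁴ = 3.08×10^11 − 5.18×10^10 = 2.56×10^11 K⁴.
q = 5.67×10⁻⁸ × 2.56×10^11 / 2.778 = 5230 W/m².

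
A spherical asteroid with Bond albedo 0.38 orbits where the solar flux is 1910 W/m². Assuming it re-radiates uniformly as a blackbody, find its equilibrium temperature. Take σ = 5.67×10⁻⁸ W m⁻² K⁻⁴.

Power absorbed = (1−a)S·πR²; power emitted = 4πR²σT⁴. Equating and cancelling πR²:
T = ((1−a)S / 4σ)^(1/4) = (1180 / (4 × 5.67×10⁻⁸))^(1/4) = (5.22×10^9)^(1/4).
T = 269 K.

T ≈ 269 K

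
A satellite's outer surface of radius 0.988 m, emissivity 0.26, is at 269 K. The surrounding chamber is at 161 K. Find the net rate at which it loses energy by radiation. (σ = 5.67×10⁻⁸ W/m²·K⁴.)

Q ≈ 825 W

A = 4πr² = 4π × (0.988)² = 12.3 m².
Q = εσA(T⁴ − T_s⁴). T⁴ − T_s⁴ = (269)⁴ − (161)⁴ = 5.24×10^9 − 6.72×10^8 = 4.56×10^9 K⁴.
Q = 0.26 × 5.67×10⁻⁸ × 12.3 × 4.56×10^9 = 825 W.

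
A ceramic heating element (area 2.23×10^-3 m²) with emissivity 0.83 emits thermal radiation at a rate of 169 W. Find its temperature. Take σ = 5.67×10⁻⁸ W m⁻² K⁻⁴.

From P = εσAT⁴, T = (P / εσA)^(1/4) = (169 / (0.83 × 5.67×10⁻⁸ × 2.23×10^-3))^(1/4).
T = (1.61×10^12)^(1/4) = 1130 K.

T ≈ 1130 K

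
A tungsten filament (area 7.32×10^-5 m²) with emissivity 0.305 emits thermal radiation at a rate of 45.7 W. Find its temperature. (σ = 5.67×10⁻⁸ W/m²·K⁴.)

From P = εσAT⁴, T = (P / εσA)^(1/4) = (45.7 / (0.305 × 5.67×10⁻⁸ × 7.32×10^-5))^(1/4).
T = (3.61×10^13)^(1/4) = 2450 K.

T ≈ 2450 K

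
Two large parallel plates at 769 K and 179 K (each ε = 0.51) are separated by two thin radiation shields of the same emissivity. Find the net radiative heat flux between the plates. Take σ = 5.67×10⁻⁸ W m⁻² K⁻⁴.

q ≈ 2260 W/m²

Each of the 3 gaps contributes resistance (2/ε − 1) = 2/0.51 − 1 = 2.922; total = 8.765.
q = σ(T₁⁴ − T₂⁴) / 8.765 = 5.67×10⁻⁸ × 3.49×10^11 / 8.765 = 2260 W/m².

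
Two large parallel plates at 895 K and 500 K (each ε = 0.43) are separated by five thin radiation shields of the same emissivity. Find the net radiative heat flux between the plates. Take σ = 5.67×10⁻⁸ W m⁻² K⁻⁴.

q ≈ 1500 W/m²

Each of the 6 gaps contributes resistance (2/ε − 1) = 2/0.43 − 1 = 3.651; total = 21.91.
q = σ(T₁⁴ − T₂⁴) / 21.91 = 5.67×10⁻⁸ × 5.79×10^11 / 21.91 = 1500 W/m².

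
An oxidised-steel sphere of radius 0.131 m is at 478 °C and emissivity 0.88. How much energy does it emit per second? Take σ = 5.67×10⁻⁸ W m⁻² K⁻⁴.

P ≈ 3420 W

A = 4πr² = 4π × (0.131)² = 0.216 m².
478 °C = 751 K.
P = εσAT⁴ = 0.88 × 5.67×10⁻⁸ × 0.216 × (751)⁴ = 0.88 × 5.67×10⁻⁸ × 0.216 × 3.18×10^11.
P = 3420 W.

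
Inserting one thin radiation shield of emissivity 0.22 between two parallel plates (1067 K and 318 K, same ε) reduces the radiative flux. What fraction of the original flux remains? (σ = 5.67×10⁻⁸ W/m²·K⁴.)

ratio ≈ 0.500

With N identical shields there are N+1 = 2 gaps in series, each with the same radiative resistance, so the flux falls to 1/(N+1) of its unshielded value.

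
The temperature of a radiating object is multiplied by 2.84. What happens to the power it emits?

factor ≈ 65.1

P ∝ T⁴, so the power scales as (2.84)⁴ = 65.1.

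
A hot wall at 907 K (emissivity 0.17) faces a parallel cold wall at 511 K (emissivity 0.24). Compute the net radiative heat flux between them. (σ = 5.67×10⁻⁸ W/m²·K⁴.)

q ≈ 3810 W/m²

For two large parallel gray plates, q = σ(T₁⁴ − T₂⁴) / (1/ε₁ + 1/ε₂ − 1).
1/ε₁ + 1/ε₂ − 1 = 1/0.17 + 1/0.24 − 1 = 9.049.
T₁⁴ − T₂⁴ = 6.77×10^11 − 6.82×10^10 = 6.09×10^11 K⁴.
q = 5.67×10⁻⁸ × 6.09×10^11 / 9.049 = 3810 W/m².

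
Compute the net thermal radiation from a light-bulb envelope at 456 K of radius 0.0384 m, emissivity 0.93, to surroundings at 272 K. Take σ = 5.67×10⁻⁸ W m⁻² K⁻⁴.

A = 4πr² = 4π × (0.0384)² = 0.0185 m².
Q = εσA(T⁴ − T_s⁴). T⁴ − T_s⁴ = (456)⁴ − (272)⁴ = 4.32×10^10 − 5.47×10^9 = 3.78×10^10 K⁴.
Q = 0.93 × 5.67×10⁻⁸ × 0.0185 × 3.78×10^10 = 36.9 W.

Q ≈ 36.9 W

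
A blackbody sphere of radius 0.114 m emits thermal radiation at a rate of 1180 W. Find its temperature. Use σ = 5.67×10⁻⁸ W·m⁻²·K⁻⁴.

T ≈ 597 K

A = 4πr² = 4π × (0.114)² = 0.163 m².
From P = σAT⁴, T = (P / σA)^(1/4) = (1180 / (5.67×10⁻⁸ × 0.163))^(1/4).
T = (1.27×10^11)^(1/4) = 597 K.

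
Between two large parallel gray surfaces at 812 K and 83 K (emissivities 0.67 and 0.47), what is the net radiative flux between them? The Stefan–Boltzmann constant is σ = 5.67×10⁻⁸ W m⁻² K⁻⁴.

For two large parallel gray plates, q = σ(T₁⁴ − T₂⁴) / (1/ε₁ + 1/ε₂ − 1).
1/ε₁ + 1/ε₂ − 1 = 1/0.67 + 1/0.47 − 1 = 2.620.
T₁⁴ − T₂⁴ = 4.35×10^11 − 4.75×10^7 = 4.35×10^11 K⁴.
q = 5.67×10⁻⁸ × 4.35×10^11 / 2.620 = 9410 W/m².

q ≈ 9410 W/m²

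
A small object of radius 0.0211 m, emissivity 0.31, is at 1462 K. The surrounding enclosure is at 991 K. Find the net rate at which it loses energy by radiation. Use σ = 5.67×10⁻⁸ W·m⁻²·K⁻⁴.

Q ≈ 354 W

A = 4πr² = 4π × (0.0211)² = 5.59×10^-3 m².
Q = εσA(T⁴ − T_s⁴). T⁴ − T_s⁴ = (1462)⁴ − (991)⁴ = 4.57×10^12 − 9.64×10^11 = 3.60×10^12 K⁴.
Q = 0.31 × 5.67×10⁻⁸ × 5.59×10^-3 × 3.60×10^12 = 354 W.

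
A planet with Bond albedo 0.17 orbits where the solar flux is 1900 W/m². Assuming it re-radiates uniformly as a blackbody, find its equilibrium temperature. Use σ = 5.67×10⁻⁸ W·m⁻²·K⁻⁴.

Power absorbed = (1−a)S·πR²; power emitted = 4πR²σT⁴. Equating and cancelling πR²:
T = ((1−a)S / 4σ)^(1/4) = (1580 / (4 × 5.67×10⁻⁸))^(1/4) = (6.95×10^9)^(1/4).
T = 289 K.

T ≈ 289 K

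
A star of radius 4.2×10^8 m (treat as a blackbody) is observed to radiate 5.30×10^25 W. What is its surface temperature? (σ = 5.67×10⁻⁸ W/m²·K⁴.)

T ≈ 4530 K

A = 4πr² = 4π × (4.2×10^8)² = 2.22×10^18 m².
From P = σAT⁴, T = (P / σA)^(1/4) = (5.30×10^25 / (5.67×10⁻⁸ × 2.22×10^18))^(1/4).
T = (4.22×10^14)^(1/4) = 4530 K.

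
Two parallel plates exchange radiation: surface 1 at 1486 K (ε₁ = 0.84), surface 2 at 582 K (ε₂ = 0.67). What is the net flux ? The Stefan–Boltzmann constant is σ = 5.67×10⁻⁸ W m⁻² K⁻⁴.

For two large parallel gray plates, q = σ(T₁⁴ − T₂⁴) / (1/ε₁ + 1/ε₂ − 1).
1/ε₁ + 1/ε₂ − 1 = 1/0.84 + 1/0.67 − 1 = 1.683.
T₁⁴ − T₂⁴ = 4.88×10^12 − 1.15×10^11 = 4.76×10^12 K⁴.
q = 5.67×10⁻⁸ × 4.76×10^12 / 1.683 = 1.60×10^5 W/m².

q ≈ 1.60×10^5 W/m²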